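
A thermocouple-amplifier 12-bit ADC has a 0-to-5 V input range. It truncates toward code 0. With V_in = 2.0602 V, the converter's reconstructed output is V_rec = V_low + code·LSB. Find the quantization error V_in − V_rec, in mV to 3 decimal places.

0.874 mV

LSB = 5/2^12 = 1.221 mV.
(V_in − V_low)/LSB = (2.0602 − 0)/0.0012207 = 1687.7158 → code 1687 (floor).
Code 1687 maps back to 0 + 1687×0.0012207 V = 2.0593262 V.
Difference: 0.000873828 V → 0.874 mV.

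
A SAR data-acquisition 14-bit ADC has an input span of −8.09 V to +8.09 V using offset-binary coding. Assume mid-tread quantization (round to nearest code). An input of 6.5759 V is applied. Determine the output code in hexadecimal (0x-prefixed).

code 0x3A03 (decimal 14851)

LSB = 16.18 V / 16384 = 0.988 mV.
Input sits at 14850.810 steps above V_low.
round(14850.810) = 14851.
In hexadecimal (0x-prefixed): 0x3A03.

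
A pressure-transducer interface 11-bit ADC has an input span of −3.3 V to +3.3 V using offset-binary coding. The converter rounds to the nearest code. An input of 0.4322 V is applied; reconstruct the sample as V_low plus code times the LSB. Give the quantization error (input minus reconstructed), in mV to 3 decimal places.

One LSB is 6.6 V / 2048 = 3.223 mV.
(0.4322 − (−3.3))/0.00322266 = 1158.1130; round gives code 1158.
Code 1158 maps back to (−3.3) + 1158×0.00322266 V = 0.43183594 V.
Error = 0.4322 − 0.43183594 = 0.000364063 V = 0.364 mV.

0.364 mV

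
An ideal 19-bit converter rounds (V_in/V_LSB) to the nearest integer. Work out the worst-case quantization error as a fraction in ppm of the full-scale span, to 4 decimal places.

0.9537 ppm

Rounding → worst-case error = ½ LSB = V_FS/2^20, so 1e+06/1048576 = 0.953674 ppm of full scale.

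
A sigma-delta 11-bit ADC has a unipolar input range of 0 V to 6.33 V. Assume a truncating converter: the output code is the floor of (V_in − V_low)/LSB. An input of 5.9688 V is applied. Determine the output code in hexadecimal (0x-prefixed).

code 0x78B (decimal 1931)

LSB = 6.33 V / 2048 = 3.091 mV.
Input sits at 1931.138 steps above V_low.
Floor → code 1931.
In hexadecimal (0x-prefixed): 0x78B.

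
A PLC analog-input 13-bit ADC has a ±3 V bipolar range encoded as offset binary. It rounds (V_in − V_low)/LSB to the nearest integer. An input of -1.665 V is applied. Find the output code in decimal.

Full-scale span = 6 V; LSB = 6/2^13 = 0.732 mV.
Input sits at 1822.720 steps above V_low.
So the output code is 1823.

code 1823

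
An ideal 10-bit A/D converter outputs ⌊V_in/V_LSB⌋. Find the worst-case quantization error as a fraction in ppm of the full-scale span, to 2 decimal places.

976.56 ppm

Truncating → worst-case error = 1 LSB = V_FS/2^10, so 1e+06/1024 = 976.562 ppm of full scale.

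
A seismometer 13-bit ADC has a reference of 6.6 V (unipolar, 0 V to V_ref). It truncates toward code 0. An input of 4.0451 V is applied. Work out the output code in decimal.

Full-scale span = 6.6 V; LSB = 6.6/2^13 = 0.806 mV.
(V_in − V_low)/LSB = (4.0451 − 0) / 0.000805664 = 5020.827.
So the output code is 5020.

code 5020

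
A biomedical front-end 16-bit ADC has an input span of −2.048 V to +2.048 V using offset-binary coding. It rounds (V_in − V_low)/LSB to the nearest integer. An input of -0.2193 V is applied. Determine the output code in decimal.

LSB = 4.096 V / 65536 = 62.50 µV.
(-0.2193 − (−2.048)) / 6.25e-05 = 29259.200 LSBs.
round(29259.200) = 29259.

code 29259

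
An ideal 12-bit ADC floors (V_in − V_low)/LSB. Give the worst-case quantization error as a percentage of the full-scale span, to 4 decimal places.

Truncating → worst-case error = 1 LSB = V_FS/2^12, so 100/4096 = 0.0244141 % of full scale.

0.0244 %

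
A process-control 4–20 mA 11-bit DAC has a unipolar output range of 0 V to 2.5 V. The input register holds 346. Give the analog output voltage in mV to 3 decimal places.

422.363 mV

LSB = 2.5 V / 2^11 = 1.221 mV.
V_out = 0 + 346 × 0.0012207 V = 0.422363 V.
= 422.363 mV.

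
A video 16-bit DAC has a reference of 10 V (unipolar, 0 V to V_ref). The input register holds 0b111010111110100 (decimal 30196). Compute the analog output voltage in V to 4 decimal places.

LSB = 10 V / 2^16 = 152.59 µV.
Code 0b111010111110100 = 30196 decimal.
V_out = 0 + 30196 × 0.000152588 V = 4.60754 V.

4.6075 V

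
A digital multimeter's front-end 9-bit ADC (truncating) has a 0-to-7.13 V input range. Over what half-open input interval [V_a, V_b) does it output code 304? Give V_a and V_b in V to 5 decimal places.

LSB = 7.13/2^9 = 13.926 mV.
V_a = V_low + 304·LSB = 4.23344 V; V_b = V_low + 305·LSB = 4.24736 V.

[4.23344 V, 4.24736 V)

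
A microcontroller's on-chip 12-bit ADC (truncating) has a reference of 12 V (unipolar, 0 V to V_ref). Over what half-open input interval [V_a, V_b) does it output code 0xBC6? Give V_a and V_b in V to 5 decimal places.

LSB = 12/2^12 = 2.930 mV.
Code 0xBC6 = 3014 decimal.
V_a = V_low + 3014·LSB = 8.83008 V; V_b = V_low + 3015·LSB = 8.83301 V.

[8.83008 V, 8.83301 V)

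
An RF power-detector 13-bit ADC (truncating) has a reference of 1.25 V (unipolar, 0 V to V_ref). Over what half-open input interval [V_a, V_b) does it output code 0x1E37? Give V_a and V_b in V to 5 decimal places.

LSB = 1.25/2^13 = 152.59 µV.
Code 0x1E37 = 7735 decimal.
V_a = V_low + 7735·LSB = 1.18027 V; V_b = V_low + 7736·LSB = 1.18042 V.

[1.18027 V, 1.18042 V)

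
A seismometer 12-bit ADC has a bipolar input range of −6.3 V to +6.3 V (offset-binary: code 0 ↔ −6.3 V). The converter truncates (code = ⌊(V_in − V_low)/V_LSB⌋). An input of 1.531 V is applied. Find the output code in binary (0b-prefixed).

Full-scale span = 12.6 V; LSB = 12.6/2^12 = 3.076 mV.
(V_in − V_low)/LSB = (1.531 − (−6.3)) / 0.00307617 = 2545.697.
⌊·⌋(2545.697) = 2545.
In binary (0b-prefixed): 0b100111110001.

code 0b100111110001 (decimal 2545)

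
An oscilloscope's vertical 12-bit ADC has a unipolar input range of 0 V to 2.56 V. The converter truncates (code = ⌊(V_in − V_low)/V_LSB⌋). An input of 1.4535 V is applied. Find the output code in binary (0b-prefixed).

code 0b100100010101 (decimal 2325)

Full-scale span = 2.56 V; LSB = 2.56/2^12 = 0.625 mV.
(V_in − V_low)/LSB = (1.4535 − 0) / 0.000625 = 2325.600.
So the output code is 2325.
In binary (0b-prefixed): 0b100100010101.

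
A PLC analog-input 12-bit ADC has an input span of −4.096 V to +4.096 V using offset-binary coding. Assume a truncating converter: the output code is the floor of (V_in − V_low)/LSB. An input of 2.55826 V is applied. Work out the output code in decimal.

code 3327

LSB = 8.192 V / 4096 = 2.000 mV.
Input sits at 3327.130 steps above V_low.
⌊·⌋(3327.130) = 3327.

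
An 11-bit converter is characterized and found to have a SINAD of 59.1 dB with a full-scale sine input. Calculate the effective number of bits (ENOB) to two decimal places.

ENOB = (SINAD − 1.76) / 6.02 = (59.1 − 1.76)/6.02 = 9.525.

9.52 bits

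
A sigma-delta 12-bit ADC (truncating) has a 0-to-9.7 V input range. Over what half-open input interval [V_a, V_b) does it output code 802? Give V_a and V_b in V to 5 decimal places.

[1.89927 V, 1.90164 V)

LSB = 9.7/2^12 = 2.368 mV.
V_a = V_low + 802·LSB = 1.89927 V; V_b = V_low + 803·LSB = 1.90164 V.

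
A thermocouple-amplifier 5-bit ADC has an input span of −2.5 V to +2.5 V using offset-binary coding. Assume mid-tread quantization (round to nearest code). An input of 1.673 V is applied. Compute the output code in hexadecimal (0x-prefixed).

code 0x1B (decimal 27)

With 32 levels over 5 V, one step is 156.250 mV.
(1.673 − (−2.5)) / 0.15625 = 26.707 LSBs.
So the output code is 27.
In hexadecimal (0x-prefixed): 0x1B.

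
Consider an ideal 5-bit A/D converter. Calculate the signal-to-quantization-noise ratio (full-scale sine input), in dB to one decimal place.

31.9 dB

SNR ≈ 6.02·N + 1.76 dB = 6.02·5 + 1.76 = 31.86 dB.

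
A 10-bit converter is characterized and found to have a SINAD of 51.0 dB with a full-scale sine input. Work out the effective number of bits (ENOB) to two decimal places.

ENOB = (SINAD − 1.76) / 6.02 = (51.0 − 1.76)/6.02 = 8.179.

8.18 bits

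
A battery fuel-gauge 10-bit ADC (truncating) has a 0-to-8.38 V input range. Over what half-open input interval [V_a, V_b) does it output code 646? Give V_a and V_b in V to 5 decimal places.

LSB = 8.38/2^10 = 8.184 mV.
V_a = V_low + 646·LSB = 5.2866 V; V_b = V_low + 647·LSB = 5.29479 V.

[5.28660 V, 5.29479 V)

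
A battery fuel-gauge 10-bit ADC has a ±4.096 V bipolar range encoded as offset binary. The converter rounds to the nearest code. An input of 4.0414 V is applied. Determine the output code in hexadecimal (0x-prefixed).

code 0x3F9 (decimal 1017)

LSB = 8.192 V / 1024 = 8.000 mV.
(4.0414 − (−4.096)) / 0.008 = 1017.175 LSBs.
round(1017.175) = 1017.
In hexadecimal (0x-prefixed): 0x3F9.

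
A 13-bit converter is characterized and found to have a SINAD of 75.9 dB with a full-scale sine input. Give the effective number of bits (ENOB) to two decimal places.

ENOB = (SINAD − 1.76) / 6.02 = (75.9 − 1.76)/6.02 = 12.316.

12.32 bits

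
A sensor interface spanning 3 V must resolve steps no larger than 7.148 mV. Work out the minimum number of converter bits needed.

Number of steps required ≥ 3 V / 7.148 mV = 419.70.
Need 2^N ≥ 419.70; 2^8 = 256, 2^9 = 512.
Minimum N = 9.

9 bits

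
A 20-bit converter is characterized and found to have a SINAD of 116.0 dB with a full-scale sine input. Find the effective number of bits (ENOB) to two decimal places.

ENOB = (SINAD − 1.76) / 6.02 = (116.0 − 1.76)/6.02 = 18.977.

18.98 bits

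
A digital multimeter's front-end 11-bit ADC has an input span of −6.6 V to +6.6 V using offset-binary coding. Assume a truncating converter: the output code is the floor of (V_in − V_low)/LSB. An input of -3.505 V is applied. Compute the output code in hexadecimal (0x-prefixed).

LSB = 13.2 V / 2048 = 6.445 mV.
Input sits at 480.194 steps above V_low.
So the output code is 480.
In hexadecimal (0x-prefixed): 0x1E0.

code 0x1E0 (decimal 480)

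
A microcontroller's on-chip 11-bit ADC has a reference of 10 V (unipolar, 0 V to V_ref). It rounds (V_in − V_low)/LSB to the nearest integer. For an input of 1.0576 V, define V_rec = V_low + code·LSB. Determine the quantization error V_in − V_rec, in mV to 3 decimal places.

Step size: 10 V ÷ 2^11 = 4.883 mV.
(1.0576 − 0)/0.00488281 = 216.5965; round gives code 217.
Code 217 maps back to 0 + 217×0.00488281 V = 1.0595703 V.
V_in − V_rec = -0.00197031 V = -1.970 mV.

-1.970 mV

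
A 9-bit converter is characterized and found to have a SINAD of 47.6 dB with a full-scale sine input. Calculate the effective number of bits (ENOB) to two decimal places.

7.61 bits

ENOB = (SINAD − 1.76) / 6.02 = (47.6 − 1.76)/6.02 = 7.615.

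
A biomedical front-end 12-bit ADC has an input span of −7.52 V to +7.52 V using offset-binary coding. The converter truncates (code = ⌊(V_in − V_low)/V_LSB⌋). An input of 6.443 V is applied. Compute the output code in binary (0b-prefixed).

LSB = 15.04 V / 4096 = 3.672 mV.
Input sits at 3802.689 steps above V_low.
So the output code is 3802.
In binary (0b-prefixed): 0b111011011010.

code 0b111011011010 (decimal 3802)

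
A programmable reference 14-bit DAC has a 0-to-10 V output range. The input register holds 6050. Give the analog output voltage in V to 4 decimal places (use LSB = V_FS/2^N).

3.6926 V

LSB = 10 V / 2^14 = 0.610 mV.
V_out = 0 + 6050 × 0.000610352 V = 3.69263 V.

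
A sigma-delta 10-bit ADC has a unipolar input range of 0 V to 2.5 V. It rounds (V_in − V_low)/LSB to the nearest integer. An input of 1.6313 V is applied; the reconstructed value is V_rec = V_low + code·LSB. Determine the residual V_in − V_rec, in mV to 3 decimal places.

0.441 mV

Step size: 2.5 V ÷ 2^10 = 2.441 mV.
(1.6313 − 0)/0.00244141 = 668.1805; round gives code 668.
Reconstructed: 1.6308594 V.
Error = 1.6313 − 1.6308594 = 0.000440625 V = 0.441 mV.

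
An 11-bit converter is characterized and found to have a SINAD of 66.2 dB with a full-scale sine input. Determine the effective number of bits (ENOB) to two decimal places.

10.70 bits

ENOB = (SINAD − 1.76) / 6.02 = (66.2 − 1.76)/6.02 = 10.704.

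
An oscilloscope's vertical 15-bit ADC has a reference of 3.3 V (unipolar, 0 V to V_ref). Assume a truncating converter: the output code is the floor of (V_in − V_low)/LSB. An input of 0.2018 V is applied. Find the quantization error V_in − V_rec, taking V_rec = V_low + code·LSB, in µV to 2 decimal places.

One LSB is 3.3 V / 32768 = 100.71 µV.
(0.2018 − 0)/0.000100708 = 2003.8128; ⌊·⌋ gives code 2003.
Code 2003 maps back to 0 + 2003×0.000100708 V = 0.20171814 V.
V_in − V_rec = 8.18604e-05 V = 81.86 µV.

81.86 µV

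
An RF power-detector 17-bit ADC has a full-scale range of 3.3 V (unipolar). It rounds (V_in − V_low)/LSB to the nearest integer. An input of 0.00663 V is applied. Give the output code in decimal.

code 263

With 131072 levels over 3.3 V, one step is 25.18 µV.
(V_in − V_low)/LSB = (0.00663 − 0) / 2.5177e-05 = 263.336.
Round → code 263.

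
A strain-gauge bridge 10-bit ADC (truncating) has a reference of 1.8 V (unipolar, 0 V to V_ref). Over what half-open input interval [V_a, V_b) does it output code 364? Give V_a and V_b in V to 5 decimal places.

[0.63984 V, 0.64160 V)

LSB = 1.8/2^10 = 1.758 mV.
V_a = V_low + 364·LSB = 0.639844 V; V_b = V_low + 365·LSB = 0.641602 V.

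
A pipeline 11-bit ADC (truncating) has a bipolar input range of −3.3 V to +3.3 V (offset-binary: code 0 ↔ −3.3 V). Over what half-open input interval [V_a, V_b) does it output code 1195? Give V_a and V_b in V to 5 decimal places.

[0.55107 V, 0.55430 V)

LSB = 6.6/2^11 = 3.223 mV.
V_a = V_low + 1195·LSB = 0.551074 V; V_b = V_low + 1196·LSB = 0.554297 V.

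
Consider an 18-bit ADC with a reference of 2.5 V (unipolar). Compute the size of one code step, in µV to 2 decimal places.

Full-scale span = 2.5 V.
LSB = 2.5 / 2^18 = 2.5 / 262144 = 9.53674e-06 V = 9.54 µV.

9.54 µV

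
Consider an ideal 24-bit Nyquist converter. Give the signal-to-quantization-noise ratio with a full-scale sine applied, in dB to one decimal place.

146.2 dB

SNR ≈ 6.02·N + 1.76 dB = 6.02·24 + 1.76 = 146.24 dB.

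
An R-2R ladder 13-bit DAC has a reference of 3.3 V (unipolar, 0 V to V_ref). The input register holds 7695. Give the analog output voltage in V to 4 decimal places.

LSB = 3.3 V / 2^13 = 402.83 µV.
V_out = 0 + 7695 × 0.000402832 V = 3.09979 V.

3.0998 V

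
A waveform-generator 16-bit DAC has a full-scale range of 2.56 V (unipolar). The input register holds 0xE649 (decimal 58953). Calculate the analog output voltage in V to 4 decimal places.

LSB = 2.56 V / 2^16 = 39.06 µV.
Code 0xE649 = 58953 decimal.
V_out = 0 + 58953 × 3.90625e-05 V = 2.30285 V.

2.3029 V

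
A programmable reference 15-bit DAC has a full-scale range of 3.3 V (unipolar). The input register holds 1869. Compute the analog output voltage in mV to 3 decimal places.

188.223 mV

LSB = 3.3 V / 2^15 = 100.71 µV.
V_out = 0 + 1869 × 0.000100708 V = 0.188223 V.
= 188.223 mV.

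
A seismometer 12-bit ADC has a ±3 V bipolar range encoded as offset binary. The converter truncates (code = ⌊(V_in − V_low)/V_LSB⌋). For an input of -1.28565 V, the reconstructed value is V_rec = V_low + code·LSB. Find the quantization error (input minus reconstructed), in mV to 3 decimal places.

0.483 mV

One LSB is 6 V / 4096 = 1.465 mV.
Scaled input = 1170.3296 LSBs, so code = 1170.
Reconstructed: -1.2861328 V.
Difference: 0.000482813 V → 0.483 mV.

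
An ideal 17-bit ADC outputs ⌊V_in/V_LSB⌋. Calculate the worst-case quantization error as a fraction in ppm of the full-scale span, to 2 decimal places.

7.63 ppm

Truncating → worst-case error = 1 LSB = V_FS/2^17, so 1e+06/131072 = 7.62939 ppm of full scale.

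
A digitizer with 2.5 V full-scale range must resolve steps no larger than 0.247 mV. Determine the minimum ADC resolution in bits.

Number of steps required ≥ 2.5 V / 0.247 mV = 10121.46.
Need 2^N ≥ 10121.46; 2^13 = 8192, 2^14 = 16384.
Minimum N = 14.

14 bits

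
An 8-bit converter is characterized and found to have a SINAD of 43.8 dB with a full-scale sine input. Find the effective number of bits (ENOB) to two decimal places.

ENOB = (SINAD − 1.76) / 6.02 = (43.8 − 1.76)/6.02 = 6.983.

6.98 bits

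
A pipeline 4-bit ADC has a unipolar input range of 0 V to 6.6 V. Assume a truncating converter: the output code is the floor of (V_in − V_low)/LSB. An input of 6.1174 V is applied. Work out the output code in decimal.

code 14

With 16 levels over 6.6 V, one step is 412.500 mV.
(V_in − V_low)/LSB = (6.1174 − 0) / 0.4125 = 14.830.
⌊·⌋(14.830) = 14.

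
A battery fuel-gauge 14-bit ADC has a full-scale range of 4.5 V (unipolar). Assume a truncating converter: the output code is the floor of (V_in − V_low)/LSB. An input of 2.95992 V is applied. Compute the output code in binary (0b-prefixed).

code 0b10101000011000 (decimal 10776)

With 16384 levels over 4.5 V, one step is 274.66 µV.
(2.95992 − 0) / 0.000274658 = 10776.740 LSBs.
⌊·⌋(10776.740) = 10776.
In binary (0b-prefixed): 0b10101000011000.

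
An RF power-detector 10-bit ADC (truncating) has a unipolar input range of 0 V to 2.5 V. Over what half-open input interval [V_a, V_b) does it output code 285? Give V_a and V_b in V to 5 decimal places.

[0.69580 V, 0.69824 V)

LSB = 2.5/2^10 = 2.441 mV.
V_a = V_low + 285·LSB = 0.695801 V; V_b = V_low + 286·LSB = 0.698242 V.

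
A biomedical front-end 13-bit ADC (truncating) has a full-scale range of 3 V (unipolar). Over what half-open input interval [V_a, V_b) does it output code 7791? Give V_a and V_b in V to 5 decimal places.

LSB = 3/2^13 = 366.21 µV.
V_a = V_low + 7791·LSB = 2.85315 V; V_b = V_low + 7792·LSB = 2.85352 V.

[2.85315 V, 2.85352 V)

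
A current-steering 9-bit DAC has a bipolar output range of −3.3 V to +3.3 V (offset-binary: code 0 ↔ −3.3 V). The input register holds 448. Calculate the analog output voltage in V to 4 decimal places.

2.4750 V

LSB = 6.6 V / 2^9 = 12.891 mV.
V_out = (−3.3) + 448 × 0.0128906 V = 2.475 V.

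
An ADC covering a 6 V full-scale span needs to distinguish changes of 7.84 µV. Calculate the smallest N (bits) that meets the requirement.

Number of steps required ≥ 6 V / 7.84 µV = 765306.12.
Need 2^N ≥ 765306.12; 2^19 = 524288, 2^20 = 1048576.
Minimum N = 20.

20 bits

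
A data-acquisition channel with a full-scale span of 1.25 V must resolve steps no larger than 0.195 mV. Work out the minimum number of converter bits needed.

Number of steps required ≥ 1.25 V / 0.195 mV = 6410.26.
Need 2^N ≥ 6410.26; 2^12 = 4096, 2^13 = 8192.
Minimum N = 13.

13 bits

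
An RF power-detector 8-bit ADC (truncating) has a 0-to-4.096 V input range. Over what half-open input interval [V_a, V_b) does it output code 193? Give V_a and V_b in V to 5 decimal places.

[3.08800 V, 3.10400 V)

LSB = 4.096/2^8 = 16.000 mV.
V_a = V_low + 193·LSB = 3.088 V; V_b = V_low + 194·LSB = 3.104 V.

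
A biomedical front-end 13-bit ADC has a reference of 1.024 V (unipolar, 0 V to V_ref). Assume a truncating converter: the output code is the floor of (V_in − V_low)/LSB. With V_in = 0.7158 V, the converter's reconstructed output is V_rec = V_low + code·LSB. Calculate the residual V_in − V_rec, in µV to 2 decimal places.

Step size: 1.024 V ÷ 2^13 = 125.00 µV.
Scaled input = 5726.4000 LSBs, so code = 5726.
Code 5726 maps back to 0 + 5726×0.000125 V = 0.71575 V.
Difference: 5e-05 V → 50.00 µV.

50.00 µV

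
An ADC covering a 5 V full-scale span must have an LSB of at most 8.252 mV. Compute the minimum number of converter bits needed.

10 bits

Number of steps required ≥ 5 V / 8.252 mV = 605.91.
Need 2^N ≥ 605.91; 2^9 = 512, 2^10 = 1024.
Minimum N = 10.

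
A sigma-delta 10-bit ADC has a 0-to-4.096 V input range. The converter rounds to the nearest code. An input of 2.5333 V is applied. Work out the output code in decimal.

With 1024 levels over 4.096 V, one step is 4.000 mV.
(2.5333 − 0) / 0.004 = 633.325 LSBs.
Round → code 633.

code 633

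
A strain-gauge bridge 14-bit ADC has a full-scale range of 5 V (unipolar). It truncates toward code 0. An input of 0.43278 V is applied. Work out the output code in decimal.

Full-scale span = 5 V; LSB = 5/2^14 = 305.18 µV.
Input sits at 1418.134 steps above V_low.
So the output code is 1418.

code 1418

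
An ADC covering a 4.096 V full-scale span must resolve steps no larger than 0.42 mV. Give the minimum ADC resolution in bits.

14 bits

Number of steps required ≥ 4.096 V / 0.42 mV = 9752.38.
Need 2^N ≥ 9752.38; 2^13 = 8192, 2^14 = 16384.
Minimum N = 14.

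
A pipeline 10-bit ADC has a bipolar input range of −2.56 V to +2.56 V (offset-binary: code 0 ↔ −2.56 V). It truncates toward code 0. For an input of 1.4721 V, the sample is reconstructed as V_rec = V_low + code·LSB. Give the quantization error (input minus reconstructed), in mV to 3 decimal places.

2.100 mV

One LSB is 5.12 V / 1024 = 5.000 mV.
(V_in − V_low)/LSB = (1.4721 − (−2.56))/0.005 = 806.4200 → code 806 (floor).
Reconstructed: 1.47 V.
V_in − V_rec = 0.0021 V = 2.100 mV.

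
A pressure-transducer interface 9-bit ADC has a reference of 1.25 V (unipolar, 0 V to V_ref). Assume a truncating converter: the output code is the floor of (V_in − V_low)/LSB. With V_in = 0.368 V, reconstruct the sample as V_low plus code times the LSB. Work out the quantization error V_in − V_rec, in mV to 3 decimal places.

1.789 mV

One LSB is 1.25 V / 512 = 2.441 mV.
Scaled input = 150.7328 LSBs, so code = 150.
V_rec = 0 + 150·0.00244141 = 0.36621094 V.
Difference: 0.00178906 V → 1.789 mV.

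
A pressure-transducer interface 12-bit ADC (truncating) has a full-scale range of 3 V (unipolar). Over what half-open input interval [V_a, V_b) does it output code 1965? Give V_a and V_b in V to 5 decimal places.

[1.43921 V, 1.43994 V)

LSB = 3/2^12 = 0.732 mV.
V_a = V_low + 1965·LSB = 1.43921 V; V_b = V_low + 1966·LSB = 1.43994 V.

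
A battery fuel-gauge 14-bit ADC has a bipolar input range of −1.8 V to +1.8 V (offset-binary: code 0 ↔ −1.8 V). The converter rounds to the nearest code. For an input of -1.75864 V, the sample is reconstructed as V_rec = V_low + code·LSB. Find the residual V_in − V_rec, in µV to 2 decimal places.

Step size: 3.6 V ÷ 2^14 = 219.73 µV.
Scaled input = 188.2340 LSBs, so code = 188.
V_rec = (−1.8) + 188·0.000219727 = -1.7586914 V.
Difference: 5.14062e-05 V → 51.41 µV.

51.41 µV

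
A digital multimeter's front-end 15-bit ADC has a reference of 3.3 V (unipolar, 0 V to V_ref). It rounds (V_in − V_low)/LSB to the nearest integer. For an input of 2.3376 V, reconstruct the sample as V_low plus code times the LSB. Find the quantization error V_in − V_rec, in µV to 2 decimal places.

One LSB is 3.3 V / 32768 = 100.71 µV.
(V_in − V_low)/LSB = (2.3376 − 0)/0.000100708 = 23211.6596 → code 23212 (round).
Reconstructed: 2.3376343 V.
Difference: -3.42773e-05 V → -34.28 µV.

-34.28 µV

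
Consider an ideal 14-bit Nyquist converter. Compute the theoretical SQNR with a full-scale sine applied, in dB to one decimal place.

86.0 dB

SNR ≈ 6.02·N + 1.76 dB = 6.02·14 + 1.76 = 86.04 dB.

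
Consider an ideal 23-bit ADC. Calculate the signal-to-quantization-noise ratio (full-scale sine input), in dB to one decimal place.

140.2 dB

SNR ≈ 6.02·N + 1.76 dB = 6.02·23 + 1.76 = 140.22 dB.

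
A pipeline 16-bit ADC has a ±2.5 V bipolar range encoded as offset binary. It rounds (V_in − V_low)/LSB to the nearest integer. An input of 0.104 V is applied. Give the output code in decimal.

LSB = 5 V / 65536 = 76.29 µV.
(0.104 − (−2.5)) / 7.62939e-05 = 34131.149 LSBs.
Round → code 34131.

code 34131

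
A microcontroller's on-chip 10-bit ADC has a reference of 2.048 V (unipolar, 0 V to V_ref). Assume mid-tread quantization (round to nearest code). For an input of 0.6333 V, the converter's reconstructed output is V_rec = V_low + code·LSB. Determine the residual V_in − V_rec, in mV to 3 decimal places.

LSB = 2.048/2^10 = 2.000 mV.
(V_in − V_low)/LSB = (0.6333 − 0)/0.002 = 316.6500 → code 317 (round).
V_rec = 0 + 317·0.002 = 0.634 V.
Difference: -0.0007 V → -0.700 mV.

-0.700 mV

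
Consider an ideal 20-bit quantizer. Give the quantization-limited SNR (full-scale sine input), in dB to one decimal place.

SNR ≈ 6.02·N + 1.76 dB = 6.02·20 + 1.76 = 122.16 dB.

122.2 dB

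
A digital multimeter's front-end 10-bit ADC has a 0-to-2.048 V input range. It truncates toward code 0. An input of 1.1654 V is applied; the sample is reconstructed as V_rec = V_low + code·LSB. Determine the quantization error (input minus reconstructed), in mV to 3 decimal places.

1.400 mV

LSB = 2.048/2^10 = 2.000 mV.
Scaled input = 582.7000 LSBs, so code = 582.
Reconstructed: 1.164 V.
Difference: 0.0014 V → 1.400 mV.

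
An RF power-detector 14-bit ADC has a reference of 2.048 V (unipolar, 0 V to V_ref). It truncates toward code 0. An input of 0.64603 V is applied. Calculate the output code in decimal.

code 5168

Full-scale span = 2.048 V; LSB = 2.048/2^14 = 125.00 µV.
(0.64603 − 0) / 0.000125 = 5168.240 LSBs.
⌊·⌋(5168.240) = 5168.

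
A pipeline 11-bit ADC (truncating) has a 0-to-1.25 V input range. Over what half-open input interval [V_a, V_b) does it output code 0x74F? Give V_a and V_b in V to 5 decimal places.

[1.14197 V, 1.14258 V)

LSB = 1.25/2^11 = 0.610 mV.
Code 0x74F = 1871 decimal.
V_a = V_low + 1871·LSB = 1.14197 V; V_b = V_low + 1872·LSB = 1.14258 V.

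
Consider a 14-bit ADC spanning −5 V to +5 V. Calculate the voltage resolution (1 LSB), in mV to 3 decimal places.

Full-scale span = 10 V.
LSB = 10 / 2^14 = 10 / 16384 = 0.000610352 V = 0.610 mV.

0.610 mV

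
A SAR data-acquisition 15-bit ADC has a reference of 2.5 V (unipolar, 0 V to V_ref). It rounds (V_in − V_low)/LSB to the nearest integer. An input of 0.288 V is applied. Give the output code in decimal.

Full-scale span = 2.5 V; LSB = 2.5/2^15 = 76.29 µV.
(0.288 − 0) / 7.62939e-05 = 3774.874 LSBs.
So the output code is 3775.

code 3775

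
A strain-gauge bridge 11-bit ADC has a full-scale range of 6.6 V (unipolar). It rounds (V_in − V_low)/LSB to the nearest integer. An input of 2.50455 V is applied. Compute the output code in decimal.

Full-scale span = 6.6 V; LSB = 6.6/2^11 = 3.223 mV.
(2.50455 − 0) / 0.00322266 = 777.169 LSBs.
Round → code 777.

code 777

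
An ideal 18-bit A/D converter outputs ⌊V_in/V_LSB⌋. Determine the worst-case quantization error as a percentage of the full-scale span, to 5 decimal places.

Truncating → worst-case error = 1 LSB = V_FS/2^18, so 100/262144 = 0.00038147 % of full scale.

0.00038 %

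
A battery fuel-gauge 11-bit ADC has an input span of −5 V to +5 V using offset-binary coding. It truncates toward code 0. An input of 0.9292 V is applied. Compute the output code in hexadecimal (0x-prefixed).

code 0x4BE (decimal 1214)

LSB = 10 V / 2048 = 4.883 mV.
Input sits at 1214.300 steps above V_low.
So the output code is 1214.
In hexadecimal (0x-prefixed): 0x4BE.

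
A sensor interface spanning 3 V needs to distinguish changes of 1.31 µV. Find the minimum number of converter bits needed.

Number of steps required ≥ 3 V / 1.31 µV = 2290076.34.
Need 2^N ≥ 2290076.34; 2^21 = 2097152, 2^22 = 4194304.
Minimum N = 22.

22 bits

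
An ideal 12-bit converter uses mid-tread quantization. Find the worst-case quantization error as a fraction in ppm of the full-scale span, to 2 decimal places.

Rounding → worst-case error = ½ LSB = V_FS/2^13, so 1e+06/8192 = 122.07 ppm of full scale.

122.07 ppm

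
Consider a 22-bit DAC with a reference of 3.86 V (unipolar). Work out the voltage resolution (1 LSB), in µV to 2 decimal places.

0.92 µV

Full-scale span = 3.86 V.
LSB = 3.86 / 2^22 = 3.86 / 4194304 = 9.20296e-07 V = 0.92 µV.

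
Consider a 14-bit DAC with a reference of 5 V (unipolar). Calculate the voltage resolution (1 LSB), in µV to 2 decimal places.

Full-scale span = 5 V.
LSB = 5 / 2^14 = 5 / 16384 = 0.000305176 V = 305.18 µV.

305.18 µV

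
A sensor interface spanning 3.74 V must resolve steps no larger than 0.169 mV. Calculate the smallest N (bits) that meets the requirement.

Number of steps required ≥ 3.74 V / 0.169 mV = 22130.18.
Need 2^N ≥ 22130.18; 2^14 = 16384, 2^15 = 32768.
Minimum N = 15.

15 bits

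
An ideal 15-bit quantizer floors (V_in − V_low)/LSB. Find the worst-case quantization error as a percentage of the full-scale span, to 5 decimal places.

0.00305 %

Truncating → worst-case error = 1 LSB = V_FS/2^15, so 100/32768 = 0.00305176 % of full scale.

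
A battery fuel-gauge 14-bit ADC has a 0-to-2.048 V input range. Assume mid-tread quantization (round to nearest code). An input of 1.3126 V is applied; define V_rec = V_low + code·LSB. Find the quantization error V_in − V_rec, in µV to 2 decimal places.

-25.00 µV

One LSB is 2.048 V / 16384 = 125.00 µV.
(1.3126 − 0)/0.000125 = 10500.8000; round gives code 10501.
Reconstructed: 1.312625 V.
V_in − V_rec = -2.5e-05 V = -25.00 µV.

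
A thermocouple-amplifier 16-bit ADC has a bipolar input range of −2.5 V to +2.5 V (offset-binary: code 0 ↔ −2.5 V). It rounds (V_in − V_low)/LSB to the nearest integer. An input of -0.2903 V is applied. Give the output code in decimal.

With 65536 levels over 5 V, one step is 76.29 µV.
(V_in − V_low)/LSB = (-0.2903 − (−2.5)) / 7.62939e-05 = 28962.980.
round(28962.980) = 28963.

code 28963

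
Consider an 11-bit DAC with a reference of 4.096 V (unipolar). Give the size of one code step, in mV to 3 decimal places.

Full-scale span = 4.096 V.
LSB = 4.096 / 2^11 = 4.096 / 2048 = 0.002 V = 2.000 mV.

2.000 mV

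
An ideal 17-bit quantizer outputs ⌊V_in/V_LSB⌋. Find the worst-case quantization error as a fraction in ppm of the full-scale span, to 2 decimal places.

Truncating → worst-case error = 1 LSB = V_FS/2^17, so 1e+06/131072 = 7.62939 ppm of full scale.

7.63 ppm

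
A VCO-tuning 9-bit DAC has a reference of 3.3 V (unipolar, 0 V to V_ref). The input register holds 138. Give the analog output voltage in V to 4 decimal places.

0.8895 V

LSB = 3.3 V / 2^9 = 6.445 mV.
V_out = 0 + 138 × 0.00644531 V = 0.889453 V.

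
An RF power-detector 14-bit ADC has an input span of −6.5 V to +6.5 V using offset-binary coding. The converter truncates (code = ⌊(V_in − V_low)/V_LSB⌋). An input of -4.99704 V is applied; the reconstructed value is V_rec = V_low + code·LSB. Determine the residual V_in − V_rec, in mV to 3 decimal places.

Step size: 13 V ÷ 2^14 = 0.793 mV.
Scaled input = 1894.1920 LSBs, so code = 1894.
V_rec = (−6.5) + 1894·0.000793457 = -4.9971924 V.
Error = -4.99704 − (−4.9971924) = 0.000152383 V = 0.152 mV.

0.152 mV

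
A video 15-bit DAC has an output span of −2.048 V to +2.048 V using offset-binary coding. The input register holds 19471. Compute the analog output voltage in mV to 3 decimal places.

LSB = 4.096 V / 2^15 = 125.00 µV.
V_out = (−2.048) + 19471 × 0.000125 V = 0.385875 V.
= 385.875 mV.

385.875 mV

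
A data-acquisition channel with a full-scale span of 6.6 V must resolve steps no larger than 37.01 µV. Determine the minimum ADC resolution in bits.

18 bits

Number of steps required ≥ 6.6 V / 37.01 µV = 178330.18.
Need 2^N ≥ 178330.18; 2^17 = 131072, 2^18 = 262144.
Minimum N = 18.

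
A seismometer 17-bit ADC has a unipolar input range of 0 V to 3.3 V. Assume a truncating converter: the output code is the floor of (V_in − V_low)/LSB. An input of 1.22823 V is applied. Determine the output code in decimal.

code 48783

Full-scale span = 3.3 V; LSB = 3.3/2^17 = 25.18 µV.
(1.22823 − 0) / 2.5177e-05 = 48783.807 LSBs.
⌊·⌋(48783.807) = 48783.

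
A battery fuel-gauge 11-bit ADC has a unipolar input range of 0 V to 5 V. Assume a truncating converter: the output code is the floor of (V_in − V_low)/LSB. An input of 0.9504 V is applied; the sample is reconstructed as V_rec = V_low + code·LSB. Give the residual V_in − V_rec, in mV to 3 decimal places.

0.693 mV

Step size: 5 V ÷ 2^11 = 2.441 mV.
(V_in − V_low)/LSB = (0.9504 − 0)/0.00244141 = 389.2838 → code 389 (floor).
Reconstructed: 0.94970703 V.
Difference: 0.000692969 V → 0.693 mV.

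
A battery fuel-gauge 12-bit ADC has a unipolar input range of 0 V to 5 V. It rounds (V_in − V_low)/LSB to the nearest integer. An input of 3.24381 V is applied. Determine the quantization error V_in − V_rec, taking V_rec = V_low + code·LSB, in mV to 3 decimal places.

0.402 mV

One LSB is 5 V / 4096 = 1.221 mV.
(3.24381 − 0)/0.0012207 = 2657.3292; round gives code 2657.
V_rec = 0 + 2657·0.0012207 = 3.2434082 V.
V_in − V_rec = 0.000401797 V = 0.402 mV.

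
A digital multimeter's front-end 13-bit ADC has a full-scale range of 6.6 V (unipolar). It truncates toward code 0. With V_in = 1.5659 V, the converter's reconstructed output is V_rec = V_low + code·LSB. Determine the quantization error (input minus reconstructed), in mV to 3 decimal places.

0.495 mV

LSB = 6.6/2^13 = 0.806 mV.
(1.5659 − 0)/0.000805664 = 1943.6141; ⌊·⌋ gives code 1943.
V_rec = 0 + 1943·0.000805664 = 1.5654053 V.
V_in − V_rec = 0.000494727 V = 0.495 mV.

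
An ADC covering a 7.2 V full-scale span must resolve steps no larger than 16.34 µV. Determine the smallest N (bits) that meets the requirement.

19 bits

Number of steps required ≥ 7.2 V / 16.34 µV = 440636.47.
Need 2^N ≥ 440636.47; 2^18 = 262144, 2^19 = 524288.
Minimum N = 19.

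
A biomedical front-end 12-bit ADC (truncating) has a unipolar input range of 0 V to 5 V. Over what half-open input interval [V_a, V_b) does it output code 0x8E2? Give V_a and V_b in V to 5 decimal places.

LSB = 5/2^12 = 1.221 mV.
Code 0x8E2 = 2274 decimal.
V_a = V_low + 2274·LSB = 2.77588 V; V_b = V_low + 2275·LSB = 2.7771 V.

[2.77588 V, 2.77710 V)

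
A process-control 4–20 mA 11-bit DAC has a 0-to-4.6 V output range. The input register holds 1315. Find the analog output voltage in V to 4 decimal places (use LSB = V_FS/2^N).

2.9536 V

LSB = 4.6 V / 2^11 = 2.246 mV.
V_out = 0 + 1315 × 0.00224609 V = 2.95361 V.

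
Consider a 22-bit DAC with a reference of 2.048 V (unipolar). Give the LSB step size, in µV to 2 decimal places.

Full-scale span = 2.048 V.
LSB = 2.048 / 2^22 = 2.048 / 4194304 = 4.88281e-07 V = 0.49 µV.

0.49 µV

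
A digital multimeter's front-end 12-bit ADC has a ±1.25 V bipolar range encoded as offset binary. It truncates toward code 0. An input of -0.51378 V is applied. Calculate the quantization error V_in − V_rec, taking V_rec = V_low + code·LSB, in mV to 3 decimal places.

LSB = 2.5/2^12 = 0.610 mV.
Scaled input = 1206.2228 LSBs, so code = 1206.
Code 1206 maps back to (−1.25) + 1206×0.000610352 V = -0.51391602 V.
V_in − V_rec = 0.000136016 V = 0.136 mV.

0.136 mV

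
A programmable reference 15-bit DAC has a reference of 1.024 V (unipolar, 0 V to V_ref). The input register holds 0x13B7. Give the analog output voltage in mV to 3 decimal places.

LSB = 1.024 V / 2^15 = 31.25 µV.
Code 0x13B7 = 5047 decimal.
V_out = 0 + 5047 × 3.125e-05 V = 0.157719 V.
= 157.719 mV.

157.719 mV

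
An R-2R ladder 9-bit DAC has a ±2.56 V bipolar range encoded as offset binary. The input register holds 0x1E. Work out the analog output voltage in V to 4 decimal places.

LSB = 5.12 V / 2^9 = 10.000 mV.
Code 0x1E = 30 decimal.
V_out = (−2.56) + 30 × 0.01 V = -2.26 V.

-2.2600 V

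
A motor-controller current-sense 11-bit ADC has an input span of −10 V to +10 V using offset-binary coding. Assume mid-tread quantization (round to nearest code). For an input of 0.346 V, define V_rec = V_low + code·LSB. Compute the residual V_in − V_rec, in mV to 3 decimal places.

4.203 mV

Step size: 20 V ÷ 2^11 = 9.766 mV.
(0.346 − (−10))/0.00976562 = 1059.4304; round gives code 1059.
Code 1059 maps back to (−10) + 1059×0.00976562 V = 0.34179688 V.
V_in − V_rec = 0.00420313 V = 4.203 mV.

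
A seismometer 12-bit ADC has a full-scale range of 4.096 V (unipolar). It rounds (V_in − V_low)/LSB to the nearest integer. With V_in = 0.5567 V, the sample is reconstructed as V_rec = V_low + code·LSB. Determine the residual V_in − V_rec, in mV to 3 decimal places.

-0.300 mV

One LSB is 4.096 V / 4096 = 1.000 mV.
Scaled input = 556.7000 LSBs, so code = 557.
Code 557 maps back to 0 + 557×0.001 V = 0.557 V.
Difference: -0.0003 V → -0.300 mV.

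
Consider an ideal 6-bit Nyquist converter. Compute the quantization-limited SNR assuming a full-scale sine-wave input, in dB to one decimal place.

37.9 dB

SNR ≈ 6.02·N + 1.76 dB = 6.02·6 + 1.76 = 37.88 dB.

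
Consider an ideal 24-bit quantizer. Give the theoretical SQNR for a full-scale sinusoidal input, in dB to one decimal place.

146.2 dB

SNR ≈ 6.02·N + 1.76 dB = 6.02·24 + 1.76 = 146.24 dB.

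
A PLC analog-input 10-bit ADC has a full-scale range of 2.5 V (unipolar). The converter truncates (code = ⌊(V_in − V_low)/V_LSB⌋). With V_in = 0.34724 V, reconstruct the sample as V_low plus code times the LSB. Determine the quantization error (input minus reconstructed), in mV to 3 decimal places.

0.560 mV

LSB = 2.5/2^10 = 2.441 mV.
(V_in − V_low)/LSB = (0.34724 − 0)/0.00244141 = 142.2295 → code 142 (floor).
V_rec = 0 + 142·0.00244141 = 0.34667969 V.
Error = 0.34724 − 0.34667969 = 0.000560313 V = 0.560 mV.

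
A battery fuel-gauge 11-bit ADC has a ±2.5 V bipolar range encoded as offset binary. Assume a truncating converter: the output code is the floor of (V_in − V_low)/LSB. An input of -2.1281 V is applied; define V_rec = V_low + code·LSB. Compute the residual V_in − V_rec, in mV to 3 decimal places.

LSB = 5/2^11 = 2.441 mV.
(V_in − V_low)/LSB = (-2.1281 − (−2.5))/0.00244141 = 152.3302 → code 152 (floor).
V_rec = (−2.5) + 152·0.00244141 = -2.1289062 V.
Difference: 0.00080625 V → 0.806 mV.

0.806 mV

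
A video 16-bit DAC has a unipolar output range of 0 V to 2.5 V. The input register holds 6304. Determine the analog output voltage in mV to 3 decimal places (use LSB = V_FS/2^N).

LSB = 2.5 V / 2^16 = 38.15 µV.
V_out = 0 + 6304 × 3.8147e-05 V = 0.240479 V.
= 240.479 mV.

240.479 mV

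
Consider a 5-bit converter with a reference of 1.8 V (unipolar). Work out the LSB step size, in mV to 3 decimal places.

Full-scale span = 1.8 V.
LSB = 1.8 / 2^5 = 1.8 / 32 = 0.05625 V = 56.250 mV.

56.250 mV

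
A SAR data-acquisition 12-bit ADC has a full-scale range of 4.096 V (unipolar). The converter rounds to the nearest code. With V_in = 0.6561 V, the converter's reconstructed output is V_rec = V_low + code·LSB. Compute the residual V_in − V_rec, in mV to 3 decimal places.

One LSB is 4.096 V / 4096 = 1.000 mV.
(V_in − V_low)/LSB = (0.6561 − 0)/0.001 = 656.1000 → code 656 (round).
V_rec = 0 + 656·0.001 = 0.656 V.
V_in − V_rec = 0.0001 V = 0.100 mV.

0.100 mV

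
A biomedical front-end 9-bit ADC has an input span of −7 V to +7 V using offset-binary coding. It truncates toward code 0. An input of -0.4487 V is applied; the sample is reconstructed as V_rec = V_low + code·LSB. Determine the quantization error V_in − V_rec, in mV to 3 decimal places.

16.144 mV

Step size: 14 V ÷ 2^9 = 27.344 mV.
(V_in − V_low)/LSB = (-0.4487 − (−7))/0.0273438 = 239.5904 → code 239 (floor).
Reconstructed: -0.46484375 V.
V_in − V_rec = 0.0161437 V = 16.144 mV.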